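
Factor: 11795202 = 2^1*3^2 * 655289^1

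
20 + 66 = 86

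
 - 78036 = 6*( - 13006)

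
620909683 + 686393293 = 1307302976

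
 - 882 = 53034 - 53916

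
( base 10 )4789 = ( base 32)4ll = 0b1001010110101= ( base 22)9jf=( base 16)12B5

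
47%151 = 47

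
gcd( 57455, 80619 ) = 1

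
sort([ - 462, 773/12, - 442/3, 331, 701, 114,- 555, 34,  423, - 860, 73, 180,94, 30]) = [ - 860,-555, - 462, - 442/3 , 30,34, 773/12, 73, 94,  114, 180, 331,423,701 ]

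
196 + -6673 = - 6477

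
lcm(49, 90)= 4410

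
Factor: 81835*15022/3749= 1229325370/3749  =  2^1 * 5^1  *7^1*13^1 *23^( - 1) * 29^1*37^1 * 163^( - 1 )*1259^1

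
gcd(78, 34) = 2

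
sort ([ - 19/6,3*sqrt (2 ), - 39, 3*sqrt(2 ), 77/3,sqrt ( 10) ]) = [ - 39,- 19/6, sqrt(10),3*sqrt( 2),3*sqrt( 2),77/3 ] 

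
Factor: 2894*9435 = 2^1 * 3^1 * 5^1* 17^1 * 37^1 * 1447^1 = 27304890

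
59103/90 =656 + 7/10= 656.70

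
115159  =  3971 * 29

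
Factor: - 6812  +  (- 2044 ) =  - 8856 = - 2^3 * 3^3 * 41^1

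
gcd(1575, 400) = 25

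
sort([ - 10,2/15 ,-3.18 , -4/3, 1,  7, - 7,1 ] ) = [ -10,-7, - 3.18, - 4/3, 2/15,1,1, 7 ] 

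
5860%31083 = 5860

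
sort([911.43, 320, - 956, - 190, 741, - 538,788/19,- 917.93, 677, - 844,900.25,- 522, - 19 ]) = [-956,-917.93, - 844, - 538, - 522, - 190 , - 19, 788/19,320, 677,  741, 900.25, 911.43 ]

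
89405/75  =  17881/15 = 1192.07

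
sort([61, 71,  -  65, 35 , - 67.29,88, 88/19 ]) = [ -67.29, - 65 , 88/19, 35,61,71,  88]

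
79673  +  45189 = 124862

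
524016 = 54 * 9704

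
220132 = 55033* 4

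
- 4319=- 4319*1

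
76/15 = 5 + 1/15  =  5.07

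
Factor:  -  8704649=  - 23^1*378463^1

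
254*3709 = 942086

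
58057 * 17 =986969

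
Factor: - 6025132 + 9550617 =5^1*705097^1=   3525485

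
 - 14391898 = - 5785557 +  - 8606341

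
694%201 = 91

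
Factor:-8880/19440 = - 37/81 = -3^(-4)*37^1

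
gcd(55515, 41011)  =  1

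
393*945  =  371385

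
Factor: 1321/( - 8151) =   -  3^( - 1)*11^( - 1 )*13^ ( - 1)*19^ ( - 1 )*1321^1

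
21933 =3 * 7311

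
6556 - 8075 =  - 1519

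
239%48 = 47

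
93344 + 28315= 121659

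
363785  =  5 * 72757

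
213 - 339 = - 126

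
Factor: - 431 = - 431^1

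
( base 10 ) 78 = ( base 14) 58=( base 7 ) 141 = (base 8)116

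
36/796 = 9/199 = 0.05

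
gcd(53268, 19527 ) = 69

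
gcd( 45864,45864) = 45864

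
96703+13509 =110212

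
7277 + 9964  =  17241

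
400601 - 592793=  - 192192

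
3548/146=1774/73 = 24.30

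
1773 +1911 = 3684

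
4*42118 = 168472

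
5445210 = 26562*205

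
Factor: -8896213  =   - 103^1 * 86371^1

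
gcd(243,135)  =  27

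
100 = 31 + 69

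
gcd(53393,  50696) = 1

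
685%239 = 207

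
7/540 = 7/540 = 0.01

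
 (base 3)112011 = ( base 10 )382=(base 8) 576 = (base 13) 235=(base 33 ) BJ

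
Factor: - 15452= - 2^2*3863^1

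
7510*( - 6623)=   -  49738730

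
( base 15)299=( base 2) 1001010010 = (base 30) JO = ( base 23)12J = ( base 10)594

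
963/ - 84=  - 321/28  =  - 11.46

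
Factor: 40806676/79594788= 10201669/19898697 = 3^(  -  1 ) * 7^ ( - 1 )*13^(  -  1 )*1493^1* 6833^1 * 72889^ ( - 1 )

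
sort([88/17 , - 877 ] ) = [ - 877, 88/17]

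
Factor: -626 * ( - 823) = 2^1*313^1*823^1 = 515198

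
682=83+599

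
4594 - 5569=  -975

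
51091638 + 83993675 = 135085313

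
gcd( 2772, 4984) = 28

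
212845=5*42569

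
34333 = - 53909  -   - 88242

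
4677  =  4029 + 648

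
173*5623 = 972779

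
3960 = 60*66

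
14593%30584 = 14593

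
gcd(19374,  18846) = 6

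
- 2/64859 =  - 2/64859 = - 0.00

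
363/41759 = 363/41759 = 0.01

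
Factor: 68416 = 2^6*1069^1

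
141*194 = 27354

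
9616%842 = 354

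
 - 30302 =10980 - 41282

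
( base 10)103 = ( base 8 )147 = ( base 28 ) 3J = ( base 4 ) 1213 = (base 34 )31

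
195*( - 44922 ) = -8759790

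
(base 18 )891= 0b101011000011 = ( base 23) 54i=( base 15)c3a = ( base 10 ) 2755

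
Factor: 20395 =5^1  *4079^1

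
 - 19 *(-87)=1653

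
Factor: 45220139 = 23^1*97^1 * 20269^1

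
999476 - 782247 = 217229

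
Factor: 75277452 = 2^2*3^1*6273121^1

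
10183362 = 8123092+2060270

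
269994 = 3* 89998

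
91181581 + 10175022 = 101356603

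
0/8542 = 0 = 0.00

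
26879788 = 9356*2873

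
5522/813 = 6 + 644/813 = 6.79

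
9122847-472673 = 8650174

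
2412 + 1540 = 3952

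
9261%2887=600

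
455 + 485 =940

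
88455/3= 29485 = 29485.00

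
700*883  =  618100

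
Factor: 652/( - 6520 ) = -1/10 = - 2^(-1)*5^ (-1) 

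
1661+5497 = 7158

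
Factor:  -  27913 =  - 103^1*271^1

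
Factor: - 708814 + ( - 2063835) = - 11^1*17^1*14827^1 = - 2772649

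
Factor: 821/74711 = 1/91 = 7^( - 1 )*13^(-1)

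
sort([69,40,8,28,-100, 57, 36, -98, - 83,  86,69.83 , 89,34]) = [ - 100 , - 98, - 83,8,28,34, 36,40,57,69, 69.83,86,89]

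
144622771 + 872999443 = 1017622214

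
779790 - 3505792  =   -2726002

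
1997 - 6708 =-4711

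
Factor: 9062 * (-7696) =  - 2^5*13^1 * 23^1 * 37^1 * 197^1 = -  69741152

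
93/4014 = 31/1338  =  0.02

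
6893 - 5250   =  1643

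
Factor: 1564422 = 2^1  *  3^1*19^1*13723^1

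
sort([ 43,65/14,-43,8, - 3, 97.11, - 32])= [ - 43, - 32,-3, 65/14, 8,43,97.11 ]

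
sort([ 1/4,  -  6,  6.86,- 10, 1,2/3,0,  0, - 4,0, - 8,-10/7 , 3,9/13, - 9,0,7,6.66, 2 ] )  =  [ -10,  -  9,  -  8,-6, - 4, - 10/7,0,0,0,0, 1/4,2/3, 9/13,1  ,  2,3 , 6.66,6.86, 7] 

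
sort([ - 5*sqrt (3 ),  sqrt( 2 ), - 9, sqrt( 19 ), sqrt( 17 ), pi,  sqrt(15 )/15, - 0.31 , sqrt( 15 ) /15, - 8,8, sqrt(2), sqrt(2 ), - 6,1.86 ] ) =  [-9 ,  -  5*sqrt ( 3), -8, - 6, - 0.31, sqrt( 15)/15, sqrt( 15)/15,sqrt( 2), sqrt( 2), sqrt( 2 ) , 1.86 , pi,sqrt( 17), sqrt( 19), 8 ]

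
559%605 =559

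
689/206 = 3 + 71/206 = 3.34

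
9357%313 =280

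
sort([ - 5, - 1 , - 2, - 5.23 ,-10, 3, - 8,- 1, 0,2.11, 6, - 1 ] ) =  [ - 10  , - 8, - 5.23, -5, - 2 , - 1, - 1, - 1, 0, 2.11, 3 , 6 ] 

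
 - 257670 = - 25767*10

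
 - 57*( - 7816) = 445512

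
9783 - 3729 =6054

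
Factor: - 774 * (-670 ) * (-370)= - 191874600 = - 2^3*3^2*5^2*37^1*43^1*67^1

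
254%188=66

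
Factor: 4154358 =2^1*3^1*13^2*17^1*241^1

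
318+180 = 498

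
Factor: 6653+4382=11035 = 5^1*2207^1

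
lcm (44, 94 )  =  2068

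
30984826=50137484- 19152658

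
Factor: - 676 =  - 2^2 * 13^2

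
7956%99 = 36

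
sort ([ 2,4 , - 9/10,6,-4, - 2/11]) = [ - 4  ,  -  9/10,  -  2/11,2 , 4,6 ] 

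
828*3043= 2519604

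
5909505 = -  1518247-  -  7427752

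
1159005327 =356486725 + 802518602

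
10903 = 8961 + 1942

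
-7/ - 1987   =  7/1987 = 0.00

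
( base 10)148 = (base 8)224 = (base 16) 94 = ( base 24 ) 64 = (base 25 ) 5n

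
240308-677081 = -436773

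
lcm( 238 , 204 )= 1428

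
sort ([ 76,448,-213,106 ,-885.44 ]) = [-885.44, -213, 76,106,448 ] 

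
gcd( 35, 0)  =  35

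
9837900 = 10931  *900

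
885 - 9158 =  -8273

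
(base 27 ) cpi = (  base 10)9441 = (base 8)22341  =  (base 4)2103201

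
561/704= 51/64= 0.80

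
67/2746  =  67/2746 = 0.02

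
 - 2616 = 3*( - 872 ) 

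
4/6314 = 2/3157 = 0.00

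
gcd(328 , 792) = 8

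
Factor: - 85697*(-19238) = 1648638886   =  2^1*17^1*71^2*9619^1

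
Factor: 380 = 2^2*5^1*19^1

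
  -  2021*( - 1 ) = 2021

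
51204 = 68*753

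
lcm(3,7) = 21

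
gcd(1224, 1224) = 1224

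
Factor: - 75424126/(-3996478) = 149^( - 1 )*13411^( - 1)*37712063^1=   37712063/1998239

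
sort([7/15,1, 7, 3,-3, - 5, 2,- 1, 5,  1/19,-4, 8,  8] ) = [-5, - 4, - 3,- 1,1/19, 7/15, 1, 2, 3,5, 7, 8,8 ] 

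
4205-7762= -3557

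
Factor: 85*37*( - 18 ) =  - 2^1*3^2*5^1*17^1*37^1 = -56610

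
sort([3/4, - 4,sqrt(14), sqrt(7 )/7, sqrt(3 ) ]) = [ - 4,sqrt( 7) /7 , 3/4, sqrt(3),  sqrt( 14 )]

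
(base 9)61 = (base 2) 110111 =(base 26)23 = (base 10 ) 55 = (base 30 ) 1p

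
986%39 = 11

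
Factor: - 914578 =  - 2^1*7^1 * 65327^1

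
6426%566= 200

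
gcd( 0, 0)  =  0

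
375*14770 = 5538750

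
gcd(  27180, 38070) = 90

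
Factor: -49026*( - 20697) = 2^1*3^2 * 6899^1*8171^1 = 1014691122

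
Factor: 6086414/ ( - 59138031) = - 2^1*  3^( - 1)*41^(  -  1)*53^1*67^1*373^ (  -  1 )*857^1*1289^ ( - 1)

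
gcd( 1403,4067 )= 1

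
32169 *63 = 2026647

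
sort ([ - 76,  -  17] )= [ - 76, - 17] 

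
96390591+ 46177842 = 142568433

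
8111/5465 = 1 + 2646/5465 =1.48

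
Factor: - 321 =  - 3^1*107^1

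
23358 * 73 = 1705134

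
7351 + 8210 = 15561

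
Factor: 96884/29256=2^( - 1)*3^( - 1)*23^( - 1)*457^1 = 457/138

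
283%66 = 19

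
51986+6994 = 58980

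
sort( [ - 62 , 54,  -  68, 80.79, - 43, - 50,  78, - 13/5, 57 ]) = [ - 68,  -  62 , - 50,-43  , - 13/5, 54, 57, 78, 80.79 ]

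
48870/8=6108 + 3/4 = 6108.75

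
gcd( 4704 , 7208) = 8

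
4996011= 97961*51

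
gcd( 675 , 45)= 45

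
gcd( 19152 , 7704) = 72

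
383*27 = 10341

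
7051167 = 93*75819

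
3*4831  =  14493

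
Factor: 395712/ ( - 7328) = -54 = - 2^1*3^3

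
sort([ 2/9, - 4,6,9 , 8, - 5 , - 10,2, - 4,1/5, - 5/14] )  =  [-10, - 5, -4, - 4, - 5/14,1/5, 2/9, 2, 6,  8,9 ] 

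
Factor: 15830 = 2^1*5^1*1583^1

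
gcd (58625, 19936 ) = 7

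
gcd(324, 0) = 324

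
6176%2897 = 382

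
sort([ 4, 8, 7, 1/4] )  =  [1/4, 4, 7,  8] 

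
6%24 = 6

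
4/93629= 4/93629 = 0.00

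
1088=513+575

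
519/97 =5 + 34/97  =  5.35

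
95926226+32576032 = 128502258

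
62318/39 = 62318/39 = 1597.90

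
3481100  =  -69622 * (  -  50)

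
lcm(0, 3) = 0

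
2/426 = 1/213 = 0.00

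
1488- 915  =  573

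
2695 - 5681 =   -  2986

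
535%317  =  218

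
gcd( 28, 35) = 7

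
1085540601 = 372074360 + 713466241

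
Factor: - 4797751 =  - 7^1*685393^1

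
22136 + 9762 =31898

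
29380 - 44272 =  - 14892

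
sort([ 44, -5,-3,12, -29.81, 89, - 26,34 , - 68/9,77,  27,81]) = [ - 29.81, - 26, - 68/9, - 5,-3, 12,27, 34, 44, 77,81,89]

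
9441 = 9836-395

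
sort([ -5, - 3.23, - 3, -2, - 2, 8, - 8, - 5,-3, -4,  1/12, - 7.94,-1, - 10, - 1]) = [- 10, -8, - 7.94, - 5, - 5,  -  4, - 3.23,-3, - 3,-2,-2, - 1,- 1, 1/12,  8]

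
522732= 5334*98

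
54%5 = 4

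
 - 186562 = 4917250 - 5103812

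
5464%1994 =1476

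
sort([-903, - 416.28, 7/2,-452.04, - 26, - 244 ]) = [-903, - 452.04, - 416.28,  -  244,  -  26,  7/2]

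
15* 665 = 9975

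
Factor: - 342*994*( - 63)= 21416724 = 2^2 * 3^4 * 7^2*19^1*71^1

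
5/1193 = 5/1193 = 0.00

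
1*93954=93954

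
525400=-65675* ( - 8) 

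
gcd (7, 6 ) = 1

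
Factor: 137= 137^1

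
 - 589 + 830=241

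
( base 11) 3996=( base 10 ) 5187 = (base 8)12103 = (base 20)CJ7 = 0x1443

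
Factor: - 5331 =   -  3^1*  1777^1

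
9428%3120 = 68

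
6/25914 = 1/4319= 0.00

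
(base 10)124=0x7C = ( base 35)3J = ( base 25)4o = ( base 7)235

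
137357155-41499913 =95857242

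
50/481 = 50/481 = 0.10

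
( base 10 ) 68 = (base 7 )125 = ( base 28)2c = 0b1000100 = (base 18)3E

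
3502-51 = 3451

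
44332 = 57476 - 13144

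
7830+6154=13984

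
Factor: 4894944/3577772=2^3 * 3^1 *11^( - 1 )*31^ ( - 1)*43^( - 1 )*61^( - 1) * 50989^1   =  1223736/894443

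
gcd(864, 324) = 108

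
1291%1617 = 1291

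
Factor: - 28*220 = - 2^4*5^1*7^1*11^1 = - 6160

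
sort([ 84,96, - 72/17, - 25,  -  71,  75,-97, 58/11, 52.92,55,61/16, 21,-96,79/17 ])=[ - 97, - 96, - 71, - 25,- 72/17,61/16,79/17, 58/11, 21, 52.92,  55, 75,84,96] 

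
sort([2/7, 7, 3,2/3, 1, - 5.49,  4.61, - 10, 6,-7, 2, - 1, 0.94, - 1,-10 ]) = [ - 10, - 10,-7, - 5.49, - 1,-1,2/7, 2/3, 0.94,1 , 2,3, 4.61, 6, 7 ]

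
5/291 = 5/291 = 0.02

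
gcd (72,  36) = 36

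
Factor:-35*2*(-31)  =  2170  =  2^1*5^1 * 7^1*31^1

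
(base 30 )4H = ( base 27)52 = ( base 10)137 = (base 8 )211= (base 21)6b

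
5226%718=200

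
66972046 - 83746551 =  - 16774505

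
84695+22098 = 106793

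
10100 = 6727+3373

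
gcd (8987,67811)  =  817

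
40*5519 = 220760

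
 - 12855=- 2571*5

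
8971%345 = 1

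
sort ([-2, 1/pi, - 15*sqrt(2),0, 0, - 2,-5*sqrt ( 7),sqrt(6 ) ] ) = [- 15*sqrt(2 ), - 5*sqrt(7), - 2, - 2, 0, 0,  1/pi,sqrt ( 6 )]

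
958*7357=7048006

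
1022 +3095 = 4117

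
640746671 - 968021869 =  -327275198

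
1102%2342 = 1102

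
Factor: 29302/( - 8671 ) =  - 2^1*7^2*29^( - 1 ) = -  98/29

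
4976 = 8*622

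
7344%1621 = 860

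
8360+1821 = 10181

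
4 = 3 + 1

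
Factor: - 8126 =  - 2^1 * 17^1 * 239^1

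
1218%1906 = 1218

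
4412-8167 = -3755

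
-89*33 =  - 2937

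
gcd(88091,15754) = 1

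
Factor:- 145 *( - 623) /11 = 5^1*7^1*11^(  -  1) * 29^1*89^1 = 90335/11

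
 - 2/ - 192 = 1/96 = 0.01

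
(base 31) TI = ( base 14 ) 497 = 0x395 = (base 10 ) 917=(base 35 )q7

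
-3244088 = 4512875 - 7756963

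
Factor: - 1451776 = - 2^8*53^1*107^1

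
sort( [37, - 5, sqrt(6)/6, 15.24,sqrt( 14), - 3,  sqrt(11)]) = [ - 5,-3,sqrt(6) /6,sqrt(11),sqrt( 14 ) , 15.24 , 37]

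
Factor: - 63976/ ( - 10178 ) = 2^2*7^ ( - 1)*11^1 = 44/7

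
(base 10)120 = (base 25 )4K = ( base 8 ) 170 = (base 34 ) 3i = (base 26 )4G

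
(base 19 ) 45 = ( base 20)41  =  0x51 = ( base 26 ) 33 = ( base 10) 81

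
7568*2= 15136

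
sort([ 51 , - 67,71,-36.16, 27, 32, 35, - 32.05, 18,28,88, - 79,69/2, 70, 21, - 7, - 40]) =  [ - 79, - 67, - 40 ,- 36.16, - 32.05,-7, 18, 21, 27, 28, 32,  69/2,35 , 51 , 70, 71, 88]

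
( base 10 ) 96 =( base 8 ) 140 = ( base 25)3l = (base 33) 2u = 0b1100000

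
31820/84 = 7955/21 = 378.81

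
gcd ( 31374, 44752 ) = 2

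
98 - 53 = 45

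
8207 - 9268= -1061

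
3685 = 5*737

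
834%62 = 28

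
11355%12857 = 11355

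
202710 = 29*6990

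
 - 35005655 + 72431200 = 37425545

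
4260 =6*710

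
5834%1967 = 1900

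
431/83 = 431/83 = 5.19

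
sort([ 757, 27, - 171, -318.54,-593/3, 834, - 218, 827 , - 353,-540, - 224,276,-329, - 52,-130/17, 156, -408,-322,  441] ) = [-540 ,-408,-353,-329,  -  322, - 318.54,  -  224,-218,-593/3,-171, - 52,-130/17,  27, 156, 276,441,  757,827, 834]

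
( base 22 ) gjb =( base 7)32554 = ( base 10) 8173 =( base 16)1FED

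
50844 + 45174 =96018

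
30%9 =3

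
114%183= 114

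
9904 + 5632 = 15536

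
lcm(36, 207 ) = 828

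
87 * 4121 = 358527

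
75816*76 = 5762016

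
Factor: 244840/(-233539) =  - 2^3*5^1*409^( - 1 ) * 571^( - 1) *6121^1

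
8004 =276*29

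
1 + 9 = 10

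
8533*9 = 76797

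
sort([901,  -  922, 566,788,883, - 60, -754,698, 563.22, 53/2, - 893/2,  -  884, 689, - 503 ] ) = [  -  922 , - 884, - 754, - 503, - 893/2,-60,53/2, 563.22, 566, 689, 698, 788,883, 901]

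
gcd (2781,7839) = 9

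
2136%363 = 321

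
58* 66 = 3828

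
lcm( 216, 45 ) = 1080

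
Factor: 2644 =2^2*661^1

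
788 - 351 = 437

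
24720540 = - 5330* (-4638 )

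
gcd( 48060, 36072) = 108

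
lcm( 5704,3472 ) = 79856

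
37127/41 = 905 + 22/41 = 905.54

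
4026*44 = 177144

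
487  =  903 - 416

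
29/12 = 29/12 = 2.42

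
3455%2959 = 496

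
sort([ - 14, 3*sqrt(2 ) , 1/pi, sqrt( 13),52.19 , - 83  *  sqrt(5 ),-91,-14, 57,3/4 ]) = [ - 83*sqrt(5 ) ,-91,  -  14,-14, 1/pi, 3/4,sqrt (13 ), 3*sqrt ( 2 ),52.19,57] 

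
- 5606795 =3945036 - 9551831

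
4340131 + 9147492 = 13487623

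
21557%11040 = 10517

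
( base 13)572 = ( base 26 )1A2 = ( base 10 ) 938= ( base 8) 1652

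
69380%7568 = 1268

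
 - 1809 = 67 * ( - 27) 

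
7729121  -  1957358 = 5771763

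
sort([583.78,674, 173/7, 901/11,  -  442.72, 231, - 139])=[ - 442.72,-139,173/7,901/11 , 231, 583.78, 674 ]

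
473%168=137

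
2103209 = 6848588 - 4745379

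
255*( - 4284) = - 1092420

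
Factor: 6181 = 7^1*883^1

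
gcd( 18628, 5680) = 4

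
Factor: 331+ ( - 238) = 93 = 3^1*31^1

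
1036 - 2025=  - 989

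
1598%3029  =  1598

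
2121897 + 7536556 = 9658453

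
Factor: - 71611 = - 19^1*3769^1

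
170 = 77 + 93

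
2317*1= 2317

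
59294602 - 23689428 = 35605174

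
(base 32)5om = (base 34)53S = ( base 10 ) 5910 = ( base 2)1011100010110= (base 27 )82o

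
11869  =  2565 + 9304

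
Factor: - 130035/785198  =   - 2^ ( - 1)*3^1*5^1*8669^1*392599^( - 1)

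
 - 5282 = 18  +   - 5300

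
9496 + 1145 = 10641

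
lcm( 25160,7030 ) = 478040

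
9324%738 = 468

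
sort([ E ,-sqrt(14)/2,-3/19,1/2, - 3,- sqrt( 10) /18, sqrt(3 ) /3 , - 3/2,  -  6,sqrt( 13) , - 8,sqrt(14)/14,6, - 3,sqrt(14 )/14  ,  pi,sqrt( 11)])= [ - 8, - 6,- 3,  -  3,-sqrt(14)/2, - 3/2, - sqrt(10)/18 ,- 3/19 , sqrt( 14)/14 , sqrt(14)/14,1/2, sqrt( 3 )/3, E , pi, sqrt(11), sqrt (13), 6]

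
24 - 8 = 16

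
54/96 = 9/16 = 0.56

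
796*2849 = 2267804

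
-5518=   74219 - 79737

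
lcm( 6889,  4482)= 372006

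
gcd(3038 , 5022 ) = 62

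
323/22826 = 323/22826 = 0.01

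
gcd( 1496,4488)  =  1496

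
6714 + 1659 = 8373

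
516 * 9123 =4707468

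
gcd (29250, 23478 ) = 78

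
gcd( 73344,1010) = 2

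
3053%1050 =953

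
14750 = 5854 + 8896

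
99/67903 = 9/6173 = 0.00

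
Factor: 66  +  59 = 5^3 = 125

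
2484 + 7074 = 9558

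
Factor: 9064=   2^3*11^1*103^1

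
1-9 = - 8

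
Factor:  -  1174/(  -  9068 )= 587/4534  =  2^( - 1 )*587^1*2267^( - 1 )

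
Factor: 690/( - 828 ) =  - 5/6 = - 2^( - 1 ) * 3^(- 1)  *5^1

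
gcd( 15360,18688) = 256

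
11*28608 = 314688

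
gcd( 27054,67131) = 9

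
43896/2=21948  =  21948.00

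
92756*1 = 92756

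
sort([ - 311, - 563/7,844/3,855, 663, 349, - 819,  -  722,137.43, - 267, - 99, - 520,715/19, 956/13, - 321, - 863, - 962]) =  [ - 962, - 863,  -  819, - 722  , - 520, - 321, - 311,  -  267,  -  99,-563/7, 715/19,956/13, 137.43, 844/3, 349,663,855] 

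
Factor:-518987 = -7^1 * 151^1 * 491^1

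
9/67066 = 9/67066  =  0.00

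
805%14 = 7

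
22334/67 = 333 + 23/67 = 333.34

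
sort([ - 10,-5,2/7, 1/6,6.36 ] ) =[ - 10 , - 5, 1/6,2/7, 6.36 ]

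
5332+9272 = 14604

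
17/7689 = 17/7689= 0.00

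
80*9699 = 775920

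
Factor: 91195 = 5^1*13^1*23^1*61^1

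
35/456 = 35/456 = 0.08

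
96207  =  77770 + 18437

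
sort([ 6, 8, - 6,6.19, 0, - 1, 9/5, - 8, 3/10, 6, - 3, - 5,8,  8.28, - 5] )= [ - 8, - 6, - 5, - 5,  -  3, - 1 , 0, 3/10, 9/5, 6, 6, 6.19,8, 8,8.28]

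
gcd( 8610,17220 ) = 8610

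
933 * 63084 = 58857372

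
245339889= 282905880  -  37565991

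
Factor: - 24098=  - 2^1*12049^1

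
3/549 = 1/183= 0.01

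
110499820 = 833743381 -723243561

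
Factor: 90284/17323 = 2^2*17^( - 1 ) * 1019^ ( - 1) *22571^1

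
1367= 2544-1177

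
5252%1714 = 110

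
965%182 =55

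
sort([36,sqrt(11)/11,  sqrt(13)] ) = [ sqrt(11)/11,sqrt( 13), 36] 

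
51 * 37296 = 1902096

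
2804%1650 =1154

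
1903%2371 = 1903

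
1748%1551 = 197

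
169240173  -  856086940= - 686846767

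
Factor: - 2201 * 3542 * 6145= -47906063590 = -2^1*5^1 *7^1*11^1 * 23^1*31^1* 71^1*1229^1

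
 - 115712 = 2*( - 57856)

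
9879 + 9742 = 19621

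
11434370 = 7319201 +4115169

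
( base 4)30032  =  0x30E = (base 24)18E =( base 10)782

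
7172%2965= 1242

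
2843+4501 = 7344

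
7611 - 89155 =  - 81544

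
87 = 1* 87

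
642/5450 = 321/2725 = 0.12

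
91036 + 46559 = 137595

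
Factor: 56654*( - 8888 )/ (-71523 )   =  503540752/71523=2^4*3^( - 4) * 11^1 * 13^1*101^1 * 883^(  -  1)*2179^1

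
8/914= 4/457 = 0.01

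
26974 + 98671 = 125645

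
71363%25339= 20685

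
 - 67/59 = - 67/59  =  - 1.14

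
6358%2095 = 73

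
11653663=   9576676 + 2076987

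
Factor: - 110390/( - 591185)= 166/889 = 2^1*7^( - 1)*83^1*127^( - 1 ) 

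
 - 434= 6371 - 6805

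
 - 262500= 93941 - 356441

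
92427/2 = 46213 +1/2=46213.50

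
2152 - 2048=104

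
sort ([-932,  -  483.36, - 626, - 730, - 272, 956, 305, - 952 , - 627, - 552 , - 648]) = [- 952, -932,  -  730,-648,-627, - 626, - 552, - 483.36 ,  -  272 , 305,956]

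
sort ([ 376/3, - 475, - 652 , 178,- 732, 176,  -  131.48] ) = [  -  732, - 652,- 475,-131.48, 376/3,176, 178] 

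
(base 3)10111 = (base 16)5E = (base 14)6a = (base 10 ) 94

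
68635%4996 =3687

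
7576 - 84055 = -76479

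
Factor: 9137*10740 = 98131380 = 2^2*3^1*5^1*179^1*9137^1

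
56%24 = 8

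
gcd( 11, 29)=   1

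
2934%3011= 2934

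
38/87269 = 38/87269= 0.00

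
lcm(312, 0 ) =0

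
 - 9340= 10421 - 19761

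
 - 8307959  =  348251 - 8656210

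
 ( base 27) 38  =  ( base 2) 1011001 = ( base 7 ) 155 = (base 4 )1121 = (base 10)89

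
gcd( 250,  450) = 50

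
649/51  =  649/51 = 12.73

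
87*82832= 7206384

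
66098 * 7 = 462686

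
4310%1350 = 260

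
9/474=3/158 = 0.02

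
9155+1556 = 10711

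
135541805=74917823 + 60623982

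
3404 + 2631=6035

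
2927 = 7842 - 4915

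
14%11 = 3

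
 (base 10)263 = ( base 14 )14B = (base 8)407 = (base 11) 21A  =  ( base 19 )DG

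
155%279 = 155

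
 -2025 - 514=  - 2539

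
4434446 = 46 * 96401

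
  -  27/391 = -1+ 364/391 = - 0.07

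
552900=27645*20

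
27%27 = 0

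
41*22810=935210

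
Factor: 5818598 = 2^1*19^2 * 8059^1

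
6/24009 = 2/8003 = 0.00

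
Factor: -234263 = - 317^1*739^1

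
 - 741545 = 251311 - 992856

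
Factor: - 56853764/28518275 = -2^2 * 5^ (-2 ) * 11^1*23^(  -  1)*49597^( - 1 )*1292131^1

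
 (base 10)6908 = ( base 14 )2736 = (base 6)51552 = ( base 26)A5I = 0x1AFC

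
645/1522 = 645/1522=0.42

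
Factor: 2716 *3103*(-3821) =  - 32202425108 = - 2^2*7^1*29^1*97^1*107^1 * 3821^1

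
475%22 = 13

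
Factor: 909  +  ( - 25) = 884=2^2*13^1*17^1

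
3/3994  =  3/3994 = 0.00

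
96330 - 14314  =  82016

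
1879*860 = 1615940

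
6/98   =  3/49 = 0.06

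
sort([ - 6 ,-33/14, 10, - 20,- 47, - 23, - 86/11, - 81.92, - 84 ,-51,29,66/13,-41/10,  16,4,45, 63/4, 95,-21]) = [ - 84, - 81.92,-51, - 47,- 23, - 21 , - 20, - 86/11, - 6,- 41/10,  -  33/14, 4, 66/13,10, 63/4,16,  29,45 , 95]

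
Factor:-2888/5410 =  - 1444/2705= - 2^2*5^( - 1)*19^2 *541^( - 1) 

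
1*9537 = 9537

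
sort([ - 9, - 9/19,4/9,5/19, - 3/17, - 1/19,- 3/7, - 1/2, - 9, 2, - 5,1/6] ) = [ - 9, - 9, - 5, - 1/2, - 9/19, - 3/7, - 3/17, - 1/19,  1/6,5/19,4/9,2 ]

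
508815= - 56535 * (  -  9 )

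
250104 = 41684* 6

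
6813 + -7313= -500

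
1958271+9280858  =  11239129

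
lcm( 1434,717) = 1434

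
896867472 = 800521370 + 96346102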